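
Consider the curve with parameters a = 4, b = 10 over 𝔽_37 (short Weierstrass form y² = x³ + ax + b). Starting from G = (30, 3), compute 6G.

Double-and-add on 6 = (110)₂. Start with G = (30, 3) for the leading 1-bit.
double: tangent at (30, 3): λ = (3·30² + 4)/(2·3) ≡ 3/6. 6⁻¹ ≡ 31 (mod 37), so λ ≡ 3·31 ≡ 19.
  x = λ² - 30 - 30 = 361 - 60 ≡ 5; y = λ·(30 - 5) - 3 ≡ 28. → (5, 28)
add G: (5, 28) + (30, 3). λ = (3 - 28)/(30 - 5) ≡ 12/25 mod 37. 25⁻¹ ≡ 3 (mod 37) since 25·3 = 75 ≡ 1, so λ ≡ 36.
  x = λ² - 5 - 30 = 1296 - 35 ≡ 3; y = λ·(5 - 3) - 28 ≡ 7. → (3, 7)
double: tangent at (3, 7): λ = (3·3² + 4)/(2·7) ≡ 31/14. 14⁻¹ ≡ 8 (mod 37), so λ ≡ 31·8 ≡ 26.
  x = λ² - 3 - 3 = 676 - 6 ≡ 4; y = λ·(3 - 4) - 7 ≡ 4. → (4, 4)

(4, 4)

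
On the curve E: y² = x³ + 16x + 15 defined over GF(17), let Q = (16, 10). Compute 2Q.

tangent at (16, 10): λ = (3·16² + 16)/(2·10) ≡ 2/3. 3⁻¹ ≡ 6 (mod 17), so λ ≡ 2·6 ≡ 12.
  x = λ² - 16 - 16 = 144 - 32 ≡ 10; y = λ·(16 - 10) - 10 ≡ 11. → (10, 11)

(10, 11)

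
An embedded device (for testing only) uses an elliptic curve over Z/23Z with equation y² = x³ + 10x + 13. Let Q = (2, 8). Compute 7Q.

(3, 22)

Repeated addition: build up to 7Q.
2Q: tangent at (2, 8): λ = (3·2² + 10)/(2·8) ≡ 22/16. 16⁻¹ ≡ 13 (mod 23), so λ ≡ 22·13 ≡ 10.
  x = λ² - 2 - 2 = 100 - 4 ≡ 4; y = λ·(2 - 4) - 8 ≡ 18. → (4, 18)
3Q: (4, 18) + (2, 8). λ = (8 - 18)/(2 - 4) ≡ 13/21 mod 23. 21⁻¹ ≡ 11 (mod 23) since 21·11 = 231 ≡ 1, so λ ≡ 5.
  x = λ² - 4 - 2 = 25 - 6 ≡ 19; y = λ·(4 - 19) - 18 ≡ 22. → (19, 22)
4Q: (19, 22) + (2, 8). λ = (8 - 22)/(2 - 19) ≡ 9/6 mod 23. 6⁻¹ ≡ 4 (mod 23), so λ ≡ 13.
  x = λ² - 19 - 2 = 169 - 21 ≡ 10; y = λ·(19 - 10) - 22 ≡ 3. → (10, 3)
5Q: (10, 3) + (2, 8). λ = (8 - 3)/(2 - 10) ≡ 5/15 mod 23. 15⁻¹ ≡ 20 (mod 23), so λ ≡ 8.
  x = λ² - 10 - 2 = 64 - 12 ≡ 6; y = λ·(10 - 6) - 3 ≡ 6. → (6, 6)
6Q: (6, 6) + (2, 8). λ = (8 - 6)/(2 - 6) ≡ 2/19 mod 23. 19⁻¹ ≡ 17 (mod 23), so λ ≡ 11.
  x = λ² - 6 - 2 = 121 - 8 ≡ 21; y = λ·(6 - 21) - 6 ≡ 13. → (21, 13)
7Q: (21, 13) + (2, 8). λ = (8 - 13)/(2 - 21) ≡ 18/4 mod 23. 4⁻¹ ≡ 6 (mod 23) since 4·6 = 24 ≡ 1, so λ ≡ 16.
  x = λ² - 21 - 2 = 256 - 23 ≡ 3; y = λ·(21 - 3) - 13 ≡ 22. → (3, 22)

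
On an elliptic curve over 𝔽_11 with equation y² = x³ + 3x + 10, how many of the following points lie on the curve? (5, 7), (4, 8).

1

(5, 7): 7² ≡ 5, rhs ≡ 7 → off.
(4, 8): 8² ≡ 9, rhs ≡ 9 → on.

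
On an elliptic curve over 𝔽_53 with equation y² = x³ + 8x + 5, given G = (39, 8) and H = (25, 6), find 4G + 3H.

(50, 22)

First 4G:
Repeated addition: build up to 4G.
2G: tangent at (39, 8): λ = (3·39² + 8)/(2·8) ≡ 13/16. 16⁻¹ ≡ 10 (mod 53) since 16·10 = 160 ≡ 1, so λ ≡ 13·10 ≡ 24.
  x = λ² - 39 - 39 = 576 - 78 ≡ 21; y = λ·(39 - 21) - 8 ≡ 0. → (21, 0)
3G: (21, 0) + (39, 8). λ = (8 - 0)/(39 - 21) ≡ 8/18 mod 53. 18⁻¹ ≡ 3 (mod 53) since 18·3 = 54 ≡ 1, so λ ≡ 24.
  x = λ² - 21 - 39 = 576 - 60 ≡ 39; y = λ·(21 - 39) - 0 ≡ 45. → (39, 45)
4G: (39, 45) + (39, 8): same x and y₁ ≡ -y₂, so the sum is ∞.
4G = ∞.
Next 3H:
Repeated addition: build up to 3H.
2H: tangent at (25, 6): λ = (3·25² + 8)/(2·6) ≡ 28/12. 12⁻¹ ≡ 31 (mod 53) since 12·31 = 372 ≡ 1, so λ ≡ 28·31 ≡ 20.
  x = λ² - 25 - 25 = 400 - 50 ≡ 32; y = λ·(25 - 32) - 6 ≡ 13. → (32, 13)
3H: (32, 13) + (25, 6). λ = (6 - 13)/(25 - 32) ≡ 46/46 mod 53. 46⁻¹ ≡ 15 (mod 53) since 46·15 = 690 ≡ 1, so λ ≡ 1.
  x = λ² - 32 - 25 = 1 - 57 ≡ 50; y = λ·(32 - 50) - 13 ≡ 22. → (50, 22)
3H = (50, 22).
Finally 4G + 3H:
∞ + (50, 22) = (50, 22) (identity).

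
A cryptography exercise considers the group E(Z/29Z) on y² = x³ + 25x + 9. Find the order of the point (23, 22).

6

2P: tangent at (23, 22): λ = (3·23² + 25)/(2·22) ≡ 17/15. 15⁻¹ ≡ 2 (mod 29), so λ ≡ 17·2 ≡ 5.
  x = λ² - 23 - 23 = 25 - 46 ≡ 8; y = λ·(23 - 8) - 22 ≡ 24. → (8, 24)
3P: (8, 24) + (23, 22). λ = (22 - 24)/(23 - 8) ≡ 27/15 mod 29. 15⁻¹ ≡ 2 (mod 29), so λ ≡ 25.
  x = λ² - 8 - 23 = 625 - 31 ≡ 14; y = λ·(8 - 14) - 24 ≡ 0. → (14, 0)
4P: (14, 0) + (23, 22). λ = (22 - 0)/(23 - 14) ≡ 22/9 mod 29. 9⁻¹ ≡ 13 (mod 29), so λ ≡ 25.
  x = λ² - 14 - 23 = 625 - 37 ≡ 8; y = λ·(14 - 8) - 0 ≡ 5. → (8, 5)
5P: (8, 5) + (23, 22). λ = (22 - 5)/(23 - 8) ≡ 17/15 mod 29. 15⁻¹ ≡ 2 (mod 29) since 15·2 = 30 ≡ 1, so λ ≡ 5.
  x = λ² - 8 - 23 = 25 - 31 ≡ 23; y = λ·(8 - 23) - 5 ≡ 7. → (23, 7)
6P: (23, 7) + (23, 22): same x and y₁ ≡ -y₂, so the sum is the point at infinity.
6P = the point at infinity, so the order is 6.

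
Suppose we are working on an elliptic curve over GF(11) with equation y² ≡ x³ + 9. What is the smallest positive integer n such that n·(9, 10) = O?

2P: tangent at (9, 10): λ = (3·9² + 0)/(2·10) ≡ 1/9. 9⁻¹ ≡ 5 (mod 11) since 9·5 = 45 ≡ 1, so λ ≡ 1·5 ≡ 5.
  x = λ² - 9 - 9 = 25 - 18 ≡ 7; y = λ·(9 - 7) - 10 ≡ 0. → (7, 0)
3P: (7, 0) + (9, 10). λ = (10 - 0)/(9 - 7) ≡ 10/2 mod 11. 2⁻¹ ≡ 6 (mod 11) since 2·6 = 12 ≡ 1, so λ ≡ 5.
  x = λ² - 7 - 9 = 25 - 16 ≡ 9; y = λ·(7 - 9) - 0 ≡ 1. → (9, 1)
4P: (9, 1) + (9, 10): same x and y₁ ≡ -y₂, so the sum is O.
4P = O, so the order is 4.

4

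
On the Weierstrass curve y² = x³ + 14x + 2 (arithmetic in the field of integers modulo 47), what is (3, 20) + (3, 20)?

tangent at (3, 20): λ = (3·3² + 14)/(2·20) ≡ 41/40. 40⁻¹ ≡ 20 (mod 47) since 40·20 = 800 ≡ 1, so λ ≡ 41·20 ≡ 21.
  x = λ² - 3 - 3 = 441 - 6 ≡ 12; y = λ·(3 - 12) - 20 ≡ 26. → (12, 26)

(12, 26)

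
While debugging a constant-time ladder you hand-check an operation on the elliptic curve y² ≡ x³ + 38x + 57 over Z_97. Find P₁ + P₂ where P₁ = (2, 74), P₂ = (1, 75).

(95, 19)

(2, 74) + (1, 75). λ = (75 - 74)/(1 - 2) ≡ 1/96 mod 97. 96⁻¹ ≡ 96 (mod 97), so λ ≡ 96.
  x = λ² - 2 - 1 = 9216 - 3 ≡ 95; y = λ·(2 - 95) - 74 ≡ 19. → (95, 19)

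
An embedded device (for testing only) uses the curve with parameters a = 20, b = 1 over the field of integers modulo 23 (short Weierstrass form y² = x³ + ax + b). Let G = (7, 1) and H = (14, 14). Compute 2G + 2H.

First 2G:
Repeated addition: build up to 2G.
2G: tangent at (7, 1): λ = (3·7² + 20)/(2·1) ≡ 6/2. 2⁻¹ ≡ 12 (mod 23), so λ ≡ 6·12 ≡ 3.
  x = λ² - 7 - 7 = 9 - 14 ≡ 18; y = λ·(7 - 18) - 1 ≡ 12. → (18, 12)
2G = (18, 12).
Next 2H:
Repeated addition: build up to 2H.
2H: tangent at (14, 14): λ = (3·14² + 20)/(2·14) ≡ 10/5. 5⁻¹ ≡ 14 (mod 23) since 5·14 = 70 ≡ 1, so λ ≡ 10·14 ≡ 2.
  x = λ² - 14 - 14 = 4 - 28 ≡ 22; y = λ·(14 - 22) - 14 ≡ 16. → (22, 16)
2H = (22, 16).
Finally 2G + 2H:
(18, 12) + (22, 16). λ = (16 - 12)/(22 - 18) ≡ 4/4 mod 23. 4⁻¹ ≡ 6 (mod 23), so λ ≡ 1.
  x = λ² - 18 - 22 = 1 - 40 ≡ 7; y = λ·(18 - 7) - 12 ≡ 22. → (7, 22)

(7, 22)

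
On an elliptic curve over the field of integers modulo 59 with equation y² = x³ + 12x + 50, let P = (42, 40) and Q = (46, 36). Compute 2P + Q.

(52, 6)

First 2P:
Repeated addition: build up to 2P.
2P: tangent at (42, 40): λ = (3·42² + 12)/(2·40) ≡ 53/21. 21⁻¹ ≡ 45 (mod 59), so λ ≡ 53·45 ≡ 25.
  x = λ² - 42 - 42 = 625 - 84 ≡ 10; y = λ·(42 - 10) - 40 ≡ 52. → (10, 52)
2P = (10, 52).
Finally 2P + Q:
(10, 52) + (46, 36). λ = (36 - 52)/(46 - 10) ≡ 43/36 mod 59. 36⁻¹ ≡ 41 (mod 59), so λ ≡ 52.
  x = λ² - 10 - 46 = 2704 - 56 ≡ 52; y = λ·(10 - 52) - 52 ≡ 6. → (52, 6)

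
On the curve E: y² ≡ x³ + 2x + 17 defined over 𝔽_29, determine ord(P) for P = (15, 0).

2

2P: (15, 0) + (15, 0): same x and y₁ ≡ -y₂, so the sum is ∞.
2P = ∞, so the order is 2.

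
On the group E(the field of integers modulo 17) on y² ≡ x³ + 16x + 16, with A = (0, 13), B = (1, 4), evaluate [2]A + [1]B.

First 2A:
Repeated addition: build up to 2A.
2A: tangent at (0, 13): λ = (3·0² + 16)/(2·13) ≡ 16/9. 9⁻¹ ≡ 2 (mod 17), so λ ≡ 16·2 ≡ 15.
  x = λ² - 0 - 0 = 225 - 0 ≡ 4; y = λ·(0 - 4) - 13 ≡ 12. → (4, 12)
2A = (4, 12).
Finally 2A + B:
(4, 12) + (1, 4). λ = (4 - 12)/(1 - 4) ≡ 9/14 mod 17. 14⁻¹ ≡ 11 (mod 17) since 14·11 = 154 ≡ 1, so λ ≡ 14.
  x = λ² - 4 - 1 = 196 - 5 ≡ 4; y = λ·(4 - 4) - 12 ≡ 5. → (4, 5)

(4, 5)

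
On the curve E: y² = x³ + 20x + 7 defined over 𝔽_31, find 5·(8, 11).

(22, 20)

Write Q = (8, 11).
Repeated addition: build up to 5Q.
2Q: tangent at (8, 11): λ = (3·8² + 20)/(2·11) ≡ 26/22. 22⁻¹ ≡ 24 (mod 31), so λ ≡ 26·24 ≡ 4.
  x = λ² - 8 - 8 = 16 - 16 ≡ 0; y = λ·(8 - 0) - 11 ≡ 21. → (0, 21)
3Q: (0, 21) + (8, 11). λ = (11 - 21)/(8 - 0) ≡ 21/8 mod 31. 8⁻¹ ≡ 4 (mod 31), so λ ≡ 22.
  x = λ² - 0 - 8 = 484 - 8 ≡ 11; y = λ·(0 - 11) - 21 ≡ 16. → (11, 16)
4Q: (11, 16) + (8, 11). λ = (11 - 16)/(8 - 11) ≡ 26/28 mod 31. 28⁻¹ ≡ 10 (mod 31), so λ ≡ 12.
  x = λ² - 11 - 8 = 144 - 19 ≡ 1; y = λ·(11 - 1) - 16 ≡ 11. → (1, 11)
5Q: (1, 11) + (8, 11). λ = (11 - 11)/(8 - 1) ≡ 0/7 mod 31. 7⁻¹ ≡ 9 (mod 31) since 7·9 = 63 ≡ 1, so λ ≡ 0.
  x = λ² - 1 - 8 = 0 - 9 ≡ 22; y = λ·(1 - 22) - 11 ≡ 20. → (22, 20)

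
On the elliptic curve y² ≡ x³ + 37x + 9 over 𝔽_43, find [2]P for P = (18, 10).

(8, 0)

tangent at (18, 10): λ = (3·18² + 37)/(2·10) ≡ 20/20. 20⁻¹ ≡ 28 (mod 43), so λ ≡ 20·28 ≡ 1.
  x = λ² - 18 - 18 = 1 - 36 ≡ 8; y = λ·(18 - 8) - 10 ≡ 0. → (8, 0)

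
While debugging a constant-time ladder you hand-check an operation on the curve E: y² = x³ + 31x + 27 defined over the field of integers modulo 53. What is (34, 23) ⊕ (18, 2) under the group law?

(34, 23) + (18, 2). λ = (2 - 23)/(18 - 34) ≡ 32/37 mod 53. 37⁻¹ ≡ 43 (mod 53) since 37·43 = 1591 ≡ 1, so λ ≡ 51.
  x = λ² - 34 - 18 = 2601 - 52 ≡ 5; y = λ·(34 - 5) - 23 ≡ 25. → (5, 25)

(5, 25)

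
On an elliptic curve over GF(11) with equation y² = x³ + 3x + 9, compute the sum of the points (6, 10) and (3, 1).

(6, 10) + (3, 1). λ = (1 - 10)/(3 - 6) ≡ 2/8 mod 11. 8⁻¹ ≡ 7 (mod 11) since 8·7 = 56 ≡ 1, so λ ≡ 3.
  x = λ² - 6 - 3 = 9 - 9 ≡ 0; y = λ·(6 - 0) - 10 ≡ 8. → (0, 8)

(0, 8)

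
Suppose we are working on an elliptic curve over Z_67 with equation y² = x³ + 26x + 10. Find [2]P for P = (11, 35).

(34, 20)

tangent at (11, 35): λ = (3·11² + 26)/(2·35) ≡ 54/3. 3⁻¹ ≡ 45 (mod 67) since 3·45 = 135 ≡ 1, so λ ≡ 54·45 ≡ 18.
  x = λ² - 11 - 11 = 324 - 22 ≡ 34; y = λ·(11 - 34) - 35 ≡ 20. → (34, 20)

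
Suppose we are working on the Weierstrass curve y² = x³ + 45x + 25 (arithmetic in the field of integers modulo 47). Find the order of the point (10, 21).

8

2P: tangent at (10, 21): λ = (3·10² + 45)/(2·21) ≡ 16/42. 42⁻¹ ≡ 28 (mod 47), so λ ≡ 16·28 ≡ 25.
  x = λ² - 10 - 10 = 625 - 20 ≡ 41; y = λ·(10 - 41) - 21 ≡ 3. → (41, 3)
3P: (41, 3) + (10, 21). λ = (21 - 3)/(10 - 41) ≡ 18/16 mod 47. 16⁻¹ ≡ 3 (mod 47), so λ ≡ 7.
  x = λ² - 41 - 10 = 49 - 51 ≡ 45; y = λ·(41 - 45) - 3 ≡ 16. → (45, 16)
4P: (45, 16) + (10, 21). λ = (21 - 16)/(10 - 45) ≡ 5/12 mod 47. 12⁻¹ ≡ 4 (mod 47), so λ ≡ 20.
  x = λ² - 45 - 10 = 400 - 55 ≡ 16; y = λ·(45 - 16) - 16 ≡ 0. → (16, 0)
5P: (16, 0) + (10, 21). λ = (21 - 0)/(10 - 16) ≡ 21/41 mod 47. 41⁻¹ ≡ 39 (mod 47) since 41·39 = 1599 ≡ 1, so λ ≡ 20.
  x = λ² - 16 - 10 = 400 - 26 ≡ 45; y = λ·(16 - 45) - 0 ≡ 31. → (45, 31)
6P: (45, 31) + (10, 21). λ = (21 - 31)/(10 - 45) ≡ 37/12 mod 47. 12⁻¹ ≡ 4 (mod 47) since 12·4 = 48 ≡ 1, so λ ≡ 7.
  x = λ² - 45 - 10 = 49 - 55 ≡ 41; y = λ·(45 - 41) - 31 ≡ 44. → (41, 44)
7P: (41, 44) + (10, 21). λ = (21 - 44)/(10 - 41) ≡ 24/16 mod 47. 16⁻¹ ≡ 3 (mod 47), so λ ≡ 25.
  x = λ² - 41 - 10 = 625 - 51 ≡ 10; y = λ·(41 - 10) - 44 ≡ 26. → (10, 26)
8P: (10, 26) + (10, 21): same x and y₁ ≡ -y₂, so the sum is the point at infinity.
8P = the point at infinity, so the order is 8.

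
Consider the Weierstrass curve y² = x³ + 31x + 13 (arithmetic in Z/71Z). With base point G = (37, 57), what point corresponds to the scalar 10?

(59, 16)

Double-and-add on 10 = (1010)₂. Start with G = (37, 57) for the leading 1-bit.
double: tangent at (37, 57): λ = (3·37² + 31)/(2·57) ≡ 20/43. 43⁻¹ ≡ 38 (mod 71) since 43·38 = 1634 ≡ 1, so λ ≡ 20·38 ≡ 50.
  x = λ² - 37 - 37 = 2500 - 74 ≡ 12; y = λ·(37 - 12) - 57 ≡ 57. → (12, 57)
double: tangent at (12, 57): λ = (3·12² + 31)/(2·57) ≡ 37/43. 43⁻¹ ≡ 38 (mod 71), so λ ≡ 37·38 ≡ 57.
  x = λ² - 12 - 12 = 3249 - 24 ≡ 30; y = λ·(12 - 30) - 57 ≡ 53. → (30, 53)
add G: (30, 53) + (37, 57). λ = (57 - 53)/(37 - 30) ≡ 4/7 mod 71. 7⁻¹ ≡ 61 (mod 71), so λ ≡ 31.
  x = λ² - 30 - 37 = 961 - 67 ≡ 42; y = λ·(30 - 42) - 53 ≡ 1. → (42, 1)
double: tangent at (42, 1): λ = (3·42² + 31)/(2·1) ≡ 69/2. 2⁻¹ ≡ 36 (mod 71), so λ ≡ 69·36 ≡ 70.
  x = λ² - 42 - 42 = 4900 - 84 ≡ 59; y = λ·(42 - 59) - 1 ≡ 16. → (59, 16)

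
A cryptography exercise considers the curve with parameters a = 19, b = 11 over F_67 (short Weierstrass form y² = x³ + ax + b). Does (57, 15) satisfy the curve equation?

y² = 15² ≡ 24; x³ + 19x + 11 = 186287 ≡ 27 (mod 67). 24 ≠ 27.

no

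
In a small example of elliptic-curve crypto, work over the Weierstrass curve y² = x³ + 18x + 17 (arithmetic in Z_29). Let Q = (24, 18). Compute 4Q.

(1, 23)

Double-and-add on 4 = (100)₂. Start with Q = (24, 18) for the leading 1-bit.
double: tangent at (24, 18): λ = (3·24² + 18)/(2·18) ≡ 6/7. 7⁻¹ ≡ 25 (mod 29), so λ ≡ 6·25 ≡ 5.
  x = λ² - 24 - 24 = 25 - 48 ≡ 6; y = λ·(24 - 6) - 18 ≡ 14. → (6, 14)
double: tangent at (6, 14): λ = (3·6² + 18)/(2·14) ≡ 10/28. 28⁻¹ ≡ 28 (mod 29) since 28·28 = 784 ≡ 1, so λ ≡ 10·28 ≡ 19.
  x = λ² - 6 - 6 = 361 - 12 ≡ 1; y = λ·(6 - 1) - 14 ≡ 23. → (1, 23)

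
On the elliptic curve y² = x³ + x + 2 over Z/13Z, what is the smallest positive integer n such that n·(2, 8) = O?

6

2P: tangent at (2, 8): λ = (3·2² + 1)/(2·8) ≡ 0/3. 3⁻¹ ≡ 9 (mod 13), so λ ≡ 0·9 ≡ 0.
  x = λ² - 2 - 2 = 0 - 4 ≡ 9; y = λ·(2 - 9) - 8 ≡ 5. → (9, 5)
3P: (9, 5) + (2, 8). λ = (8 - 5)/(2 - 9) ≡ 3/6 mod 13. 6⁻¹ ≡ 11 (mod 13), so λ ≡ 7.
  x = λ² - 9 - 2 = 49 - 11 ≡ 12; y = λ·(9 - 12) - 5 ≡ 0. → (12, 0)
4P: (12, 0) + (2, 8). λ = (8 - 0)/(2 - 12) ≡ 8/3 mod 13. 3⁻¹ ≡ 9 (mod 13), so λ ≡ 7.
  x = λ² - 12 - 2 = 49 - 14 ≡ 9; y = λ·(12 - 9) - 0 ≡ 8. → (9, 8)
5P: (9, 8) + (2, 8). λ = (8 - 8)/(2 - 9) ≡ 0/6 mod 13. 6⁻¹ ≡ 11 (mod 13), so λ ≡ 0.
  x = λ² - 9 - 2 = 0 - 11 ≡ 2; y = λ·(9 - 2) - 8 ≡ 5. → (2, 5)
6P: (2, 5) + (2, 8): same x and y₁ ≡ -y₂, so the sum is O.
6P = O, so the order is 6.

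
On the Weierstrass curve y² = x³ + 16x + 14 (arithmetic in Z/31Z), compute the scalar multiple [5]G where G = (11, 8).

(5, 8)

Double-and-add on 5 = (101)₂. Start with G = (11, 8) for the leading 1-bit.
double: tangent at (11, 8): λ = (3·11² + 16)/(2·8) ≡ 7/16. 16⁻¹ ≡ 2 (mod 31), so λ ≡ 7·2 ≡ 14.
  x = λ² - 11 - 11 = 196 - 22 ≡ 19; y = λ·(11 - 19) - 8 ≡ 4. → (19, 4)
double: tangent at (19, 4): λ = (3·19² + 16)/(2·4) ≡ 14/8. 8⁻¹ ≡ 4 (mod 31), so λ ≡ 14·4 ≡ 25.
  x = λ² - 19 - 19 = 625 - 38 ≡ 29; y = λ·(19 - 29) - 4 ≡ 25. → (29, 25)
add G: (29, 25) + (11, 8). λ = (8 - 25)/(11 - 29) ≡ 14/13 mod 31. 13⁻¹ ≡ 12 (mod 31), so λ ≡ 13.
  x = λ² - 29 - 11 = 169 - 40 ≡ 5; y = λ·(29 - 5) - 25 ≡ 8. → (5, 8)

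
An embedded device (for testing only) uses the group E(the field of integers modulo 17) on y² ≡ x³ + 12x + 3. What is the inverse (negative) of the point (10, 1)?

(10, 16)

-(10, 1) = (10, -1 mod 17) = (10, 16).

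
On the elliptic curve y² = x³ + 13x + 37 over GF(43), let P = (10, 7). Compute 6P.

(20, 16)

Repeated addition: build up to 6P.
2P: tangent at (10, 7): λ = (3·10² + 13)/(2·7) ≡ 12/14. 14⁻¹ ≡ 40 (mod 43), so λ ≡ 12·40 ≡ 7.
  x = λ² - 10 - 10 = 49 - 20 ≡ 29; y = λ·(10 - 29) - 7 ≡ 32. → (29, 32)
3P: (29, 32) + (10, 7). λ = (7 - 32)/(10 - 29) ≡ 18/24 mod 43. 24⁻¹ ≡ 9 (mod 43) since 24·9 = 216 ≡ 1, so λ ≡ 33.
  x = λ² - 29 - 10 = 1089 - 39 ≡ 18; y = λ·(29 - 18) - 32 ≡ 30. → (18, 30)
4P: (18, 30) + (10, 7). λ = (7 - 30)/(10 - 18) ≡ 20/35 mod 43. 35⁻¹ ≡ 16 (mod 43), so λ ≡ 19.
  x = λ² - 18 - 10 = 361 - 28 ≡ 32; y = λ·(18 - 32) - 30 ≡ 5. → (32, 5)
5P: (32, 5) + (10, 7). λ = (7 - 5)/(10 - 32) ≡ 2/21 mod 43. 21⁻¹ ≡ 41 (mod 43) since 21·41 = 861 ≡ 1, so λ ≡ 39.
  x = λ² - 32 - 10 = 1521 - 42 ≡ 17; y = λ·(32 - 17) - 5 ≡ 21. → (17, 21)
6P: (17, 21) + (10, 7). λ = (7 - 21)/(10 - 17) ≡ 29/36 mod 43. 36⁻¹ ≡ 6 (mod 43), so λ ≡ 2.
  x = λ² - 17 - 10 = 4 - 27 ≡ 20; y = λ·(17 - 20) - 21 ≡ 16. → (20, 16)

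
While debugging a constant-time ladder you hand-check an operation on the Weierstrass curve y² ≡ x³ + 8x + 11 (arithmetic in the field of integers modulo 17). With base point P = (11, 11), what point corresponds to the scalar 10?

(11, 11)

Double-and-add on 10 = (1010)₂. Start with P = (11, 11) for the leading 1-bit.
double: tangent at (11, 11): λ = (3·11² + 8)/(2·11) ≡ 14/5. 5⁻¹ ≡ 7 (mod 17) since 5·7 = 35 ≡ 1, so λ ≡ 14·7 ≡ 13.
  x = λ² - 11 - 11 = 169 - 22 ≡ 11; y = λ·(11 - 11) - 11 ≡ 6. → (11, 6)
double: tangent at (11, 6): λ = (3·11² + 8)/(2·6) ≡ 14/12. 12⁻¹ ≡ 10 (mod 17) since 12·10 = 120 ≡ 1, so λ ≡ 14·10 ≡ 4.
  x = λ² - 11 - 11 = 16 - 22 ≡ 11; y = λ·(11 - 11) - 6 ≡ 11. → (11, 11)
add P: tangent at (11, 11): λ = (3·11² + 8)/(2·11) ≡ 14/5. 5⁻¹ ≡ 7 (mod 17), so λ ≡ 14·7 ≡ 13.
  x = λ² - 11 - 11 = 169 - 22 ≡ 11; y = λ·(11 - 11) - 11 ≡ 6. → (11, 6)
double: tangent at (11, 6): λ = (3·11² + 8)/(2·6) ≡ 14/12. 12⁻¹ ≡ 10 (mod 17) since 12·10 = 120 ≡ 1, so λ ≡ 14·10 ≡ 4.
  x = λ² - 11 - 11 = 16 - 22 ≡ 11; y = λ·(11 - 11) - 6 ≡ 11. → (11, 11)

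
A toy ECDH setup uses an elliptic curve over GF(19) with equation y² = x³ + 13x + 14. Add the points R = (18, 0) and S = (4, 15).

(18, 0) + (4, 15). λ = (15 - 0)/(4 - 18) ≡ 15/5 mod 19. 5⁻¹ ≡ 4 (mod 19) since 5·4 = 20 ≡ 1, so λ ≡ 3.
  x = λ² - 18 - 4 = 9 - 22 ≡ 6; y = λ·(18 - 6) - 0 ≡ 17. → (6, 17)

(6, 17)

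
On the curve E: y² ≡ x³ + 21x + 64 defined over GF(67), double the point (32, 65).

tangent at (32, 65): λ = (3·32² + 21)/(2·65) ≡ 11/63. 63⁻¹ ≡ 50 (mod 67), so λ ≡ 11·50 ≡ 14.
  x = λ² - 32 - 32 = 196 - 64 ≡ 65; y = λ·(32 - 65) - 65 ≡ 9. → (65, 9)

(65, 9)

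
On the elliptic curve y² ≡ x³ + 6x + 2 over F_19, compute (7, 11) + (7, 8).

O

The two points share x = 7 and their y-coordinates satisfy 11 + 8 ≡ 0 (mod 19), so they are inverses. Their sum is the point at infinity.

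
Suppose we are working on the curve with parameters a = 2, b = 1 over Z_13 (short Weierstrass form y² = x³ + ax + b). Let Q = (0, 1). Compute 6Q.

(1, 2)

Repeated addition: build up to 6Q.
2Q: tangent at (0, 1): λ = (3·0² + 2)/(2·1) ≡ 2/2. 2⁻¹ ≡ 7 (mod 13), so λ ≡ 2·7 ≡ 1.
  x = λ² - 0 - 0 = 1 - 0 ≡ 1; y = λ·(0 - 1) - 1 ≡ 11. → (1, 11)
3Q: (1, 11) + (0, 1). λ = (1 - 11)/(0 - 1) ≡ 3/12 mod 13. 12⁻¹ ≡ 12 (mod 13), so λ ≡ 10.
  x = λ² - 1 - 0 = 100 - 1 ≡ 8; y = λ·(1 - 8) - 11 ≡ 10. → (8, 10)
4Q: (8, 10) + (0, 1). λ = (1 - 10)/(0 - 8) ≡ 4/5 mod 13. 5⁻¹ ≡ 8 (mod 13) since 5·8 = 40 ≡ 1, so λ ≡ 6.
  x = λ² - 8 - 0 = 36 - 8 ≡ 2; y = λ·(8 - 2) - 10 ≡ 0. → (2, 0)
5Q: (2, 0) + (0, 1). λ = (1 - 0)/(0 - 2) ≡ 1/11 mod 13. 11⁻¹ ≡ 6 (mod 13), so λ ≡ 6.
  x = λ² - 2 - 0 = 36 - 2 ≡ 8; y = λ·(2 - 8) - 0 ≡ 3. → (8, 3)
6Q: (8, 3) + (0, 1). λ = (1 - 3)/(0 - 8) ≡ 11/5 mod 13. 5⁻¹ ≡ 8 (mod 13), so λ ≡ 10.
  x = λ² - 8 - 0 = 100 - 8 ≡ 1; y = λ·(8 - 1) - 3 ≡ 2. → (1, 2)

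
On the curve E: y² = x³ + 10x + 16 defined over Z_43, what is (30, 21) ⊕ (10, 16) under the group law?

(38, 20)

(30, 21) + (10, 16). λ = (16 - 21)/(10 - 30) ≡ 38/23 mod 43. 23⁻¹ ≡ 15 (mod 43) since 23·15 = 345 ≡ 1, so λ ≡ 11.
  x = λ² - 30 - 10 = 121 - 40 ≡ 38; y = λ·(30 - 38) - 21 ≡ 20. → (38, 20)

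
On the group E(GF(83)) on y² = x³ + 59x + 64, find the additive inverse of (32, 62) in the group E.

(32, 21)

-(32, 62) = (32, -62 mod 83) = (32, 21).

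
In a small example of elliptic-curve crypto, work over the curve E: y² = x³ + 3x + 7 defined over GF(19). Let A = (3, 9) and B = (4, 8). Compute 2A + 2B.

(0, 8)

First 2A:
Repeated addition: build up to 2A.
2A: tangent at (3, 9): λ = (3·3² + 3)/(2·9) ≡ 11/18. 18⁻¹ ≡ 18 (mod 19), so λ ≡ 11·18 ≡ 8.
  x = λ² - 3 - 3 = 64 - 6 ≡ 1; y = λ·(3 - 1) - 9 ≡ 7. → (1, 7)
2A = (1, 7).
Next 2B:
Repeated addition: build up to 2B.
2B: tangent at (4, 8): λ = (3·4² + 3)/(2·8) ≡ 13/16. 16⁻¹ ≡ 6 (mod 19) since 16·6 = 96 ≡ 1, so λ ≡ 13·6 ≡ 2.
  x = λ² - 4 - 4 = 4 - 8 ≡ 15; y = λ·(4 - 15) - 8 ≡ 8. → (15, 8)
2B = (15, 8).
Finally 2A + 2B:
(1, 7) + (15, 8). λ = (8 - 7)/(15 - 1) ≡ 1/14 mod 19. 14⁻¹ ≡ 15 (mod 19), so λ ≡ 15.
  x = λ² - 1 - 15 = 225 - 16 ≡ 0; y = λ·(1 - 0) - 7 ≡ 8. → (0, 8)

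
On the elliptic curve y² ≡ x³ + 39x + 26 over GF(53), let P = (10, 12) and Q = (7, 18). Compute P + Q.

(40, 48)

(10, 12) + (7, 18). λ = (18 - 12)/(7 - 10) ≡ 6/50 mod 53. 50⁻¹ ≡ 35 (mod 53), so λ ≡ 51.
  x = λ² - 10 - 7 = 2601 - 17 ≡ 40; y = λ·(10 - 40) - 12 ≡ 48. → (40, 48)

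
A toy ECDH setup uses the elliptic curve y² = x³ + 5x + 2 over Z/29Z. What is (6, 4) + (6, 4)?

tangent at (6, 4): λ = (3·6² + 5)/(2·4) ≡ 26/8. 8⁻¹ ≡ 11 (mod 29), so λ ≡ 26·11 ≡ 25.
  x = λ² - 6 - 6 = 625 - 12 ≡ 4; y = λ·(6 - 4) - 4 ≡ 17. → (4, 17)

(4, 17)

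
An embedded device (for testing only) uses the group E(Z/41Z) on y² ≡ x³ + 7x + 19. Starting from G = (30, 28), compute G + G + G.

(30, 13)

Repeated addition: build up to 3G.
2G: tangent at (30, 28): λ = (3·30² + 7)/(2·28) ≡ 1/15. 15⁻¹ ≡ 11 (mod 41), so λ ≡ 1·11 ≡ 11.
  x = λ² - 30 - 30 = 121 - 60 ≡ 20; y = λ·(30 - 20) - 28 ≡ 0. → (20, 0)
3G: (20, 0) + (30, 28). λ = (28 - 0)/(30 - 20) ≡ 28/10 mod 41. 10⁻¹ ≡ 37 (mod 41), so λ ≡ 11.
  x = λ² - 20 - 30 = 121 - 50 ≡ 30; y = λ·(20 - 30) - 0 ≡ 13. → (30, 13)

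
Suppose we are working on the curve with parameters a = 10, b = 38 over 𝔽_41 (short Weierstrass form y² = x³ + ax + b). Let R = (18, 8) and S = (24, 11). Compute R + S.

(30, 27)

(18, 8) + (24, 11). λ = (11 - 8)/(24 - 18) ≡ 3/6 mod 41. 6⁻¹ ≡ 7 (mod 41), so λ ≡ 21.
  x = λ² - 18 - 24 = 441 - 42 ≡ 30; y = λ·(18 - 30) - 8 ≡ 27. → (30, 27)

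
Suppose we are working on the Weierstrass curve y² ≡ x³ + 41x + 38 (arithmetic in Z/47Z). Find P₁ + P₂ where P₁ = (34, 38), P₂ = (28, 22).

(13, 18)

(34, 38) + (28, 22). λ = (22 - 38)/(28 - 34) ≡ 31/41 mod 47. 41⁻¹ ≡ 39 (mod 47), so λ ≡ 34.
  x = λ² - 34 - 28 = 1156 - 62 ≡ 13; y = λ·(34 - 13) - 38 ≡ 18. → (13, 18)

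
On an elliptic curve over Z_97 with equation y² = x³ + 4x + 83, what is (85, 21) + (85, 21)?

(55, 41)

tangent at (85, 21): λ = (3·85² + 4)/(2·21) ≡ 48/42. 42⁻¹ ≡ 67 (mod 97), so λ ≡ 48·67 ≡ 15.
  x = λ² - 85 - 85 = 225 - 170 ≡ 55; y = λ·(85 - 55) - 21 ≡ 41. → (55, 41)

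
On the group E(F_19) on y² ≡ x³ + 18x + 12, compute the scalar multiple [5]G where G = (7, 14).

Repeated addition: build up to 5G.
2G: tangent at (7, 14): λ = (3·7² + 18)/(2·14) ≡ 13/9. 9⁻¹ ≡ 17 (mod 19) since 9·17 = 153 ≡ 1, so λ ≡ 13·17 ≡ 12.
  x = λ² - 7 - 7 = 144 - 14 ≡ 16; y = λ·(7 - 16) - 14 ≡ 11. → (16, 11)
3G: (16, 11) + (7, 14). λ = (14 - 11)/(7 - 16) ≡ 3/10 mod 19. 10⁻¹ ≡ 2 (mod 19), so λ ≡ 6.
  x = λ² - 16 - 7 = 36 - 23 ≡ 13; y = λ·(16 - 13) - 11 ≡ 7. → (13, 7)
4G: (13, 7) + (7, 14). λ = (14 - 7)/(7 - 13) ≡ 7/13 mod 19. 13⁻¹ ≡ 3 (mod 19), so λ ≡ 2.
  x = λ² - 13 - 7 = 4 - 20 ≡ 3; y = λ·(13 - 3) - 7 ≡ 13. → (3, 13)
5G: (3, 13) + (7, 14). λ = (14 - 13)/(7 - 3) ≡ 1/4 mod 19. 4⁻¹ ≡ 5 (mod 19), so λ ≡ 5.
  x = λ² - 3 - 7 = 25 - 10 ≡ 15; y = λ·(3 - 15) - 13 ≡ 3. → (15, 3)

(15, 3)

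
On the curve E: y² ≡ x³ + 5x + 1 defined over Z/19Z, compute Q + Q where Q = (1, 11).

(3, 9)

tangent at (1, 11): λ = (3·1² + 5)/(2·11) ≡ 8/3. 3⁻¹ ≡ 13 (mod 19), so λ ≡ 8·13 ≡ 9.
  x = λ² - 1 - 1 = 81 - 2 ≡ 3; y = λ·(1 - 3) - 11 ≡ 9. → (3, 9)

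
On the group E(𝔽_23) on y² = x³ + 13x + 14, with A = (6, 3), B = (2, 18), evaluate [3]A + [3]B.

(6, 20)

First 3A:
Repeated addition: build up to 3A.
2A: tangent at (6, 3): λ = (3·6² + 13)/(2·3) ≡ 6/6. 6⁻¹ ≡ 4 (mod 23), so λ ≡ 6·4 ≡ 1.
  x = λ² - 6 - 6 = 1 - 12 ≡ 12; y = λ·(6 - 12) - 3 ≡ 14. → (12, 14)
3A: (12, 14) + (6, 3). λ = (3 - 14)/(6 - 12) ≡ 12/17 mod 23. 17⁻¹ ≡ 19 (mod 23), so λ ≡ 21.
  x = λ² - 12 - 6 = 441 - 18 ≡ 9; y = λ·(12 - 9) - 14 ≡ 3. → (9, 3)
3A = (9, 3).
Next 3B:
Repeated addition: build up to 3B.
2B: tangent at (2, 18): λ = (3·2² + 13)/(2·18) ≡ 2/13. 13⁻¹ ≡ 16 (mod 23) since 13·16 = 208 ≡ 1, so λ ≡ 2·16 ≡ 9.
  x = λ² - 2 - 2 = 81 - 4 ≡ 8; y = λ·(2 - 8) - 18 ≡ 20. → (8, 20)
3B: (8, 20) + (2, 18). λ = (18 - 20)/(2 - 8) ≡ 21/17 mod 23. 17⁻¹ ≡ 19 (mod 23), so λ ≡ 8.
  x = λ² - 8 - 2 = 64 - 10 ≡ 8; y = λ·(8 - 8) - 20 ≡ 3. → (8, 3)
3B = (8, 3).
Finally 3A + 3B:
(9, 3) + (8, 3). λ = (3 - 3)/(8 - 9) ≡ 0/22 mod 23. 22⁻¹ ≡ 22 (mod 23), so λ ≡ 0.
  x = λ² - 9 - 8 = 0 - 17 ≡ 6; y = λ·(9 - 6) - 3 ≡ 20. → (6, 20)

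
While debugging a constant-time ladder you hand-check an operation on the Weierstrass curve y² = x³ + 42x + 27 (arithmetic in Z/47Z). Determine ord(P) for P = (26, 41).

2P: tangent at (26, 41): λ = (3·26² + 42)/(2·41) ≡ 2/35. 35⁻¹ ≡ 43 (mod 47), so λ ≡ 2·43 ≡ 39.
  x = λ² - 26 - 26 = 1521 - 52 ≡ 12; y = λ·(26 - 12) - 41 ≡ 35. → (12, 35)
3P: (12, 35) + (26, 41). λ = (41 - 35)/(26 - 12) ≡ 6/14 mod 47. 14⁻¹ ≡ 37 (mod 47) since 14·37 = 518 ≡ 1, so λ ≡ 34.
  x = λ² - 12 - 26 = 1156 - 38 ≡ 37; y = λ·(12 - 37) - 35 ≡ 8. → (37, 8)
4P: (37, 8) + (26, 41). λ = (41 - 8)/(26 - 37) ≡ 33/36 mod 47. 36⁻¹ ≡ 17 (mod 47), so λ ≡ 44.
  x = λ² - 37 - 26 = 1936 - 63 ≡ 40; y = λ·(37 - 40) - 8 ≡ 1. → (40, 1)
5P: (40, 1) + (26, 41). λ = (41 - 1)/(26 - 40) ≡ 40/33 mod 47. 33⁻¹ ≡ 10 (mod 47), so λ ≡ 24.
  x = λ² - 40 - 26 = 576 - 66 ≡ 40; y = λ·(40 - 40) - 1 ≡ 46. → (40, 46)
6P: (40, 46) + (26, 41). λ = (41 - 46)/(26 - 40) ≡ 42/33 mod 47. 33⁻¹ ≡ 10 (mod 47), so λ ≡ 44.
  x = λ² - 40 - 26 = 1936 - 66 ≡ 37; y = λ·(40 - 37) - 46 ≡ 39. → (37, 39)
7P: (37, 39) + (26, 41). λ = (41 - 39)/(26 - 37) ≡ 2/36 mod 47. 36⁻¹ ≡ 17 (mod 47), so λ ≡ 34.
  x = λ² - 37 - 26 = 1156 - 63 ≡ 12; y = λ·(37 - 12) - 39 ≡ 12. → (12, 12)
8P: (12, 12) + (26, 41). λ = (41 - 12)/(26 - 12) ≡ 29/14 mod 47. 14⁻¹ ≡ 37 (mod 47), so λ ≡ 39.
  x = λ² - 12 - 26 = 1521 - 38 ≡ 26; y = λ·(12 - 26) - 12 ≡ 6. → (26, 6)
9P: (26, 6) + (26, 41): same x and y₁ ≡ -y₂, so the sum is O.
9P = O, so the order is 9.

9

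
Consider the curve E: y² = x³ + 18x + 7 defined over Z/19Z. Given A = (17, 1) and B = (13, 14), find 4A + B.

First 4A:
Double-and-add on 4 = (100)₂. Start with A = (17, 1) for the leading 1-bit.
double: tangent at (17, 1): λ = (3·17² + 18)/(2·1) ≡ 11/2. 2⁻¹ ≡ 10 (mod 19) since 2·10 = 20 ≡ 1, so λ ≡ 11·10 ≡ 15.
  x = λ² - 17 - 17 = 225 - 34 ≡ 1; y = λ·(17 - 1) - 1 ≡ 11. → (1, 11)
double: tangent at (1, 11): λ = (3·1² + 18)/(2·11) ≡ 2/3. 3⁻¹ ≡ 13 (mod 19), so λ ≡ 2·13 ≡ 7.
  x = λ² - 1 - 1 = 49 - 2 ≡ 9; y = λ·(1 - 9) - 11 ≡ 9. → (9, 9)
4A = (9, 9).
Finally 4A + B:
(9, 9) + (13, 14). λ = (14 - 9)/(13 - 9) ≡ 5/4 mod 19. 4⁻¹ ≡ 5 (mod 19), so λ ≡ 6.
  x = λ² - 9 - 13 = 36 - 22 ≡ 14; y = λ·(9 - 14) - 9 ≡ 18. → (14, 18)

(14, 18)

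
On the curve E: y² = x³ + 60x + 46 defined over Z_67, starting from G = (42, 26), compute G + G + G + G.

Double-and-add on 4 = (100)₂. Start with G = (42, 26) for the leading 1-bit.
double: tangent at (42, 26): λ = (3·42² + 60)/(2·26) ≡ 59/52. 52⁻¹ ≡ 58 (mod 67), so λ ≡ 59·58 ≡ 5.
  x = λ² - 42 - 42 = 25 - 84 ≡ 8; y = λ·(42 - 8) - 26 ≡ 10. → (8, 10)
double: tangent at (8, 10): λ = (3·8² + 60)/(2·10) ≡ 51/20. 20⁻¹ ≡ 57 (mod 67), so λ ≡ 51·57 ≡ 26.
  x = λ² - 8 - 8 = 676 - 16 ≡ 57; y = λ·(8 - 57) - 10 ≡ 56. → (57, 56)

(57, 56)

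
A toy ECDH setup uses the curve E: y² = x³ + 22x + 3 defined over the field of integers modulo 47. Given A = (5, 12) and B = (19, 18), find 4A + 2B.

(18, 11)

First 4A:
Double-and-add on 4 = (100)₂. Start with A = (5, 12) for the leading 1-bit.
double: tangent at (5, 12): λ = (3·5² + 22)/(2·12) ≡ 3/24. 24⁻¹ ≡ 2 (mod 47) since 24·2 = 48 ≡ 1, so λ ≡ 3·2 ≡ 6.
  x = λ² - 5 - 5 = 36 - 10 ≡ 26; y = λ·(5 - 26) - 12 ≡ 3. → (26, 3)
double: tangent at (26, 3): λ = (3·26² + 22)/(2·3) ≡ 29/6. 6⁻¹ ≡ 8 (mod 47) since 6·8 = 48 ≡ 1, so λ ≡ 29·8 ≡ 44.
  x = λ² - 26 - 26 = 1936 - 52 ≡ 4; y = λ·(26 - 4) - 3 ≡ 25. → (4, 25)
4A = (4, 25).
Next 2B:
Repeated addition: build up to 2B.
2B: tangent at (19, 18): λ = (3·19² + 22)/(2·18) ≡ 24/36. 36⁻¹ ≡ 17 (mod 47), so λ ≡ 24·17 ≡ 32.
  x = λ² - 19 - 19 = 1024 - 38 ≡ 46; y = λ·(19 - 46) - 18 ≡ 11. → (46, 11)
2B = (46, 11).
Finally 4A + 2B:
(4, 25) + (46, 11). λ = (11 - 25)/(46 - 4) ≡ 33/42 mod 47. 42⁻¹ ≡ 28 (mod 47) since 42·28 = 1176 ≡ 1, so λ ≡ 31.
  x = λ² - 4 - 46 = 961 - 50 ≡ 18; y = λ·(4 - 18) - 25 ≡ 11. → (18, 11)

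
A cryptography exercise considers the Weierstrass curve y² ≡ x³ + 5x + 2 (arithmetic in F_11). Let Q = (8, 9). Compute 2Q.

(4, 3)

tangent at (8, 9): λ = (3·8² + 5)/(2·9) ≡ 10/7. 7⁻¹ ≡ 8 (mod 11) since 7·8 = 56 ≡ 1, so λ ≡ 10·8 ≡ 3.
  x = λ² - 8 - 8 = 9 - 16 ≡ 4; y = λ·(8 - 4) - 9 ≡ 3. → (4, 3)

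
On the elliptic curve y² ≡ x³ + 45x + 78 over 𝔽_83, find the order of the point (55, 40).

2P: tangent at (55, 40): λ = (3·55² + 45)/(2·40) ≡ 73/80. 80⁻¹ ≡ 55 (mod 83), so λ ≡ 73·55 ≡ 31.
  x = λ² - 55 - 55 = 961 - 110 ≡ 21; y = λ·(55 - 21) - 40 ≡ 18. → (21, 18)
3P: (21, 18) + (55, 40). λ = (40 - 18)/(55 - 21) ≡ 22/34 mod 83. 34⁻¹ ≡ 22 (mod 83), so λ ≡ 69.
  x = λ² - 21 - 55 = 4761 - 76 ≡ 37; y = λ·(21 - 37) - 18 ≡ 40. → (37, 40)
4P: (37, 40) + (55, 40). λ = (40 - 40)/(55 - 37) ≡ 0/18 mod 83. 18⁻¹ ≡ 60 (mod 83), so λ ≡ 0.
  x = λ² - 37 - 55 = 0 - 92 ≡ 74; y = λ·(37 - 74) - 40 ≡ 43. → (74, 43)
5P: (74, 43) + (55, 40). λ = (40 - 43)/(55 - 74) ≡ 80/64 mod 83. 64⁻¹ ≡ 48 (mod 83) since 64·48 = 3072 ≡ 1, so λ ≡ 22.
  x = λ² - 74 - 55 = 484 - 129 ≡ 23; y = λ·(74 - 23) - 43 ≡ 0. → (23, 0)
6P: (23, 0) + (55, 40). λ = (40 - 0)/(55 - 23) ≡ 40/32 mod 83. 32⁻¹ ≡ 13 (mod 83), so λ ≡ 22.
  x = λ² - 23 - 55 = 484 - 78 ≡ 74; y = λ·(23 - 74) - 0 ≡ 40. → (74, 40)
7P: (74, 40) + (55, 40). λ = (40 - 40)/(55 - 74) ≡ 0/64 mod 83. 64⁻¹ ≡ 48 (mod 83), so λ ≡ 0.
  x = λ² - 74 - 55 = 0 - 129 ≡ 37; y = λ·(74 - 37) - 40 ≡ 43. → (37, 43)
8P: (37, 43) + (55, 40). λ = (40 - 43)/(55 - 37) ≡ 80/18 mod 83. 18⁻¹ ≡ 60 (mod 83), so λ ≡ 69.
  x = λ² - 37 - 55 = 4761 - 92 ≡ 21; y = λ·(37 - 21) - 43 ≡ 65. → (21, 65)
9P: (21, 65) + (55, 40). λ = (40 - 65)/(55 - 21) ≡ 58/34 mod 83. 34⁻¹ ≡ 22 (mod 83) since 34·22 = 748 ≡ 1, so λ ≡ 31.
  x = λ² - 21 - 55 = 961 - 76 ≡ 55; y = λ·(21 - 55) - 65 ≡ 43. → (55, 43)
10P: (55, 43) + (55, 40): same x and y₁ ≡ -y₂, so the sum is O.
10P = O, so the order is 10.

10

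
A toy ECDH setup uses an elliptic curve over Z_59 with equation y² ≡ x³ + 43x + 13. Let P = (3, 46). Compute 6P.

(19, 45)

Repeated addition: build up to 6P.
2P: tangent at (3, 46): λ = (3·3² + 43)/(2·46) ≡ 11/33. 33⁻¹ ≡ 34 (mod 59) since 33·34 = 1122 ≡ 1, so λ ≡ 11·34 ≡ 20.
  x = λ² - 3 - 3 = 400 - 6 ≡ 40; y = λ·(3 - 40) - 46 ≡ 40. → (40, 40)
3P: (40, 40) + (3, 46). λ = (46 - 40)/(3 - 40) ≡ 6/22 mod 59. 22⁻¹ ≡ 51 (mod 59), so λ ≡ 11.
  x = λ² - 40 - 3 = 121 - 43 ≡ 19; y = λ·(40 - 19) - 40 ≡ 14. → (19, 14)
4P: (19, 14) + (3, 46). λ = (46 - 14)/(3 - 19) ≡ 32/43 mod 59. 43⁻¹ ≡ 11 (mod 59), so λ ≡ 57.
  x = λ² - 19 - 3 = 3249 - 22 ≡ 41; y = λ·(19 - 41) - 14 ≡ 30. → (41, 30)
5P: (41, 30) + (3, 46). λ = (46 - 30)/(3 - 41) ≡ 16/21 mod 59. 21⁻¹ ≡ 45 (mod 59), so λ ≡ 12.
  x = λ² - 41 - 3 = 144 - 44 ≡ 41; y = λ·(41 - 41) - 30 ≡ 29. → (41, 29)
6P: (41, 29) + (3, 46). λ = (46 - 29)/(3 - 41) ≡ 17/21 mod 59. 21⁻¹ ≡ 45 (mod 59), so λ ≡ 57.
  x = λ² - 41 - 3 = 3249 - 44 ≡ 19; y = λ·(41 - 19) - 29 ≡ 45. → (19, 45)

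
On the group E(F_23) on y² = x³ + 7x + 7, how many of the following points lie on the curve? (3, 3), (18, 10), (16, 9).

(3, 3): 3² ≡ 9, rhs ≡ 9 → on.
(18, 10): 10² ≡ 8, rhs ≡ 8 → on.
(16, 9): 9² ≡ 12, rhs ≡ 6 → off.

2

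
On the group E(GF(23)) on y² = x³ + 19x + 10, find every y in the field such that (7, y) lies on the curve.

7, 16

x³ + 19x + 10 = 486 ≡ 3 (mod 23).
Square roots of 3 mod 23: 7 and 16 (since 7² = 49 ≡ 3).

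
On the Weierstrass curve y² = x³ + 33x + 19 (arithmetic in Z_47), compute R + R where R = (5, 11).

(4, 11)

tangent at (5, 11): λ = (3·5² + 33)/(2·11) ≡ 14/22. 22⁻¹ ≡ 15 (mod 47), so λ ≡ 14·15 ≡ 22.
  x = λ² - 5 - 5 = 484 - 10 ≡ 4; y = λ·(5 - 4) - 11 ≡ 11. → (4, 11)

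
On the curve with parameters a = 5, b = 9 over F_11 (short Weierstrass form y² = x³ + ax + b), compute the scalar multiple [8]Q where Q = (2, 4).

Double-and-add on 8 = (1000)₂. Start with Q = (2, 4) for the leading 1-bit.
double: tangent at (2, 4): λ = (3·2² + 5)/(2·4) ≡ 6/8. 8⁻¹ ≡ 7 (mod 11), so λ ≡ 6·7 ≡ 9.
  x = λ² - 2 - 2 = 81 - 4 ≡ 0; y = λ·(2 - 0) - 4 ≡ 3. → (0, 3)
double: tangent at (0, 3): λ = (3·0² + 5)/(2·3) ≡ 5/6. 6⁻¹ ≡ 2 (mod 11), so λ ≡ 5·2 ≡ 10.
  x = λ² - 0 - 0 = 100 - 0 ≡ 1; y = λ·(0 - 1) - 3 ≡ 9. → (1, 9)
double: tangent at (1, 9): λ = (3·1² + 5)/(2·9) ≡ 8/7. 7⁻¹ ≡ 8 (mod 11), so λ ≡ 8·8 ≡ 9.
  x = λ² - 1 - 1 = 81 - 2 ≡ 2; y = λ·(1 - 2) - 9 ≡ 4. → (2, 4)

(2, 4)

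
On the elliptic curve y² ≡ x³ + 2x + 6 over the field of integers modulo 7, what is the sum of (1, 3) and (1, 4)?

O

The two points share x = 1 and their y-coordinates satisfy 3 + 4 ≡ 0 (mod 7), so they are inverses. Their sum is ∞.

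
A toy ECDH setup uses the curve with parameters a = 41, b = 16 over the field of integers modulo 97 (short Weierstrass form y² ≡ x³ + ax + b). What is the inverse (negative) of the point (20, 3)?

(20, 94)

-(20, 3) = (20, -3 mod 97) = (20, 94).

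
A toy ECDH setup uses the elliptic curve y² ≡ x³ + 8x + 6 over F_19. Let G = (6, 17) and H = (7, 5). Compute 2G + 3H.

First 2G:
Repeated addition: build up to 2G.
2G: tangent at (6, 17): λ = (3·6² + 8)/(2·17) ≡ 2/15. 15⁻¹ ≡ 14 (mod 19) since 15·14 = 210 ≡ 1, so λ ≡ 2·14 ≡ 9.
  x = λ² - 6 - 6 = 81 - 12 ≡ 12; y = λ·(6 - 12) - 17 ≡ 5. → (12, 5)
2G = (12, 5).
Next 3H:
Repeated addition: build up to 3H.
2H: tangent at (7, 5): λ = (3·7² + 8)/(2·5) ≡ 3/10. 10⁻¹ ≡ 2 (mod 19), so λ ≡ 3·2 ≡ 6.
  x = λ² - 7 - 7 = 36 - 14 ≡ 3; y = λ·(7 - 3) - 5 ≡ 0. → (3, 0)
3H: (3, 0) + (7, 5). λ = (5 - 0)/(7 - 3) ≡ 5/4 mod 19. 4⁻¹ ≡ 5 (mod 19) since 4·5 = 20 ≡ 1, so λ ≡ 6.
  x = λ² - 3 - 7 = 36 - 10 ≡ 7; y = λ·(3 - 7) - 0 ≡ 14. → (7, 14)
3H = (7, 14).
Finally 2G + 3H:
(12, 5) + (7, 14). λ = (14 - 5)/(7 - 12) ≡ 9/14 mod 19. 14⁻¹ ≡ 15 (mod 19), so λ ≡ 2.
  x = λ² - 12 - 7 = 4 - 19 ≡ 4; y = λ·(12 - 4) - 5 ≡ 11. → (4, 11)

(4, 11)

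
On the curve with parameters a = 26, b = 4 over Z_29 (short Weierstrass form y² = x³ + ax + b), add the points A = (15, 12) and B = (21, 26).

(21, 3)

(15, 12) + (21, 26). λ = (26 - 12)/(21 - 15) ≡ 14/6 mod 29. 6⁻¹ ≡ 5 (mod 29), so λ ≡ 12.
  x = λ² - 15 - 21 = 144 - 36 ≡ 21; y = λ·(15 - 21) - 12 ≡ 3. → (21, 3)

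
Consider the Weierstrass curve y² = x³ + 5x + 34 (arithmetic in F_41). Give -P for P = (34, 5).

-(34, 5) = (34, -5 mod 41) = (34, 36).

(34, 36)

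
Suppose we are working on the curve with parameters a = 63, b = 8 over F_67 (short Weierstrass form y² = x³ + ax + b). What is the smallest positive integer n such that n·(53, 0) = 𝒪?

2

2P: (53, 0) + (53, 0): same x and y₁ ≡ -y₂, so the sum is 𝒪.
2P = 𝒪, so the order is 2.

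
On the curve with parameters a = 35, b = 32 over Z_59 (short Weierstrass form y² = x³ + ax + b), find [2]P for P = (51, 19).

tangent at (51, 19): λ = (3·51² + 35)/(2·19) ≡ 50/38. 38⁻¹ ≡ 14 (mod 59), so λ ≡ 50·14 ≡ 51.
  x = λ² - 51 - 51 = 2601 - 102 ≡ 21; y = λ·(51 - 21) - 19 ≡ 36. → (21, 36)

(21, 36)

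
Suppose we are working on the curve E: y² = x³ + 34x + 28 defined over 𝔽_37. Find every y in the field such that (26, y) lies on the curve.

5, 32

x³ + 34x + 28 = 18488 ≡ 25 (mod 37).
Square roots of 25 mod 37: 5 and 32 (since 5² = 25 ≡ 25).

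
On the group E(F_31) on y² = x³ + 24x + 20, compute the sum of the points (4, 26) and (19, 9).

(17, 28)

(4, 26) + (19, 9). λ = (9 - 26)/(19 - 4) ≡ 14/15 mod 31. 15⁻¹ ≡ 29 (mod 31), so λ ≡ 3.
  x = λ² - 4 - 19 = 9 - 23 ≡ 17; y = λ·(4 - 17) - 26 ≡ 28. → (17, 28)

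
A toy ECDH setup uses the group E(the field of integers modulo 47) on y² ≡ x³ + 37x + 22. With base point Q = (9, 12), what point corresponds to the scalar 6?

Double-and-add on 6 = (110)₂. Start with Q = (9, 12) for the leading 1-bit.
double: tangent at (9, 12): λ = (3·9² + 37)/(2·12) ≡ 45/24. 24⁻¹ ≡ 2 (mod 47), so λ ≡ 45·2 ≡ 43.
  x = λ² - 9 - 9 = 1849 - 18 ≡ 45; y = λ·(9 - 45) - 12 ≡ 38. → (45, 38)
add Q: (45, 38) + (9, 12). λ = (12 - 38)/(9 - 45) ≡ 21/11 mod 47. 11⁻¹ ≡ 30 (mod 47), so λ ≡ 19.
  x = λ² - 45 - 9 = 361 - 54 ≡ 25; y = λ·(45 - 25) - 38 ≡ 13. → (25, 13)
double: tangent at (25, 13): λ = (3·25² + 37)/(2·13) ≡ 32/26. 26⁻¹ ≡ 38 (mod 47) since 26·38 = 988 ≡ 1, so λ ≡ 32·38 ≡ 41.
  x = λ² - 25 - 25 = 1681 - 50 ≡ 33; y = λ·(25 - 33) - 13 ≡ 35. → (33, 35)

(33, 35)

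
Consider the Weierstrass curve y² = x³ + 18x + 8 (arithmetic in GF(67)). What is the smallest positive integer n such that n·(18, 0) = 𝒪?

2

2P: (18, 0) + (18, 0): same x and y₁ ≡ -y₂, so the sum is 𝒪.
2P = 𝒪, so the order is 2.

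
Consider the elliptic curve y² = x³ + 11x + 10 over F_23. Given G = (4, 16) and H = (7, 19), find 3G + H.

(15, 13)

First 3G:
Repeated addition: build up to 3G.
2G: tangent at (4, 16): λ = (3·4² + 11)/(2·16) ≡ 13/9. 9⁻¹ ≡ 18 (mod 23), so λ ≡ 13·18 ≡ 4.
  x = λ² - 4 - 4 = 16 - 8 ≡ 8; y = λ·(4 - 8) - 16 ≡ 14. → (8, 14)
3G: (8, 14) + (4, 16). λ = (16 - 14)/(4 - 8) ≡ 2/19 mod 23. 19⁻¹ ≡ 17 (mod 23) since 19·17 = 323 ≡ 1, so λ ≡ 11.
  x = λ² - 8 - 4 = 121 - 12 ≡ 17; y = λ·(8 - 17) - 14 ≡ 2. → (17, 2)
3G = (17, 2).
Finally 3G + H:
(17, 2) + (7, 19). λ = (19 - 2)/(7 - 17) ≡ 17/13 mod 23. 13⁻¹ ≡ 16 (mod 23), so λ ≡ 19.
  x = λ² - 17 - 7 = 361 - 24 ≡ 15; y = λ·(17 - 15) - 2 ≡ 13. → (15, 13)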